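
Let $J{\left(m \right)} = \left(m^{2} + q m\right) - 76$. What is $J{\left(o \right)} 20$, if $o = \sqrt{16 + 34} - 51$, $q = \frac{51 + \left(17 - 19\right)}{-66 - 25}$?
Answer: $\frac{676640}{13} - \frac{133300 \sqrt{2}}{13} \approx 37548.0$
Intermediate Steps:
$q = - \frac{7}{13}$ ($q = \frac{51 - 2}{-91} = 49 \left(- \frac{1}{91}\right) = - \frac{7}{13} \approx -0.53846$)
$o = -51 + 5 \sqrt{2}$ ($o = \sqrt{50} - 51 = 5 \sqrt{2} - 51 = -51 + 5 \sqrt{2} \approx -43.929$)
$J{\left(m \right)} = -76 + m^{2} - \frac{7 m}{13}$ ($J{\left(m \right)} = \left(m^{2} - \frac{7 m}{13}\right) - 76 = -76 + m^{2} - \frac{7 m}{13}$)
$J{\left(o \right)} 20 = \left(-76 + \left(-51 + 5 \sqrt{2}\right)^{2} - \frac{7 \left(-51 + 5 \sqrt{2}\right)}{13}\right) 20 = \left(-76 + \left(-51 + 5 \sqrt{2}\right)^{2} + \left(\frac{357}{13} - \frac{35 \sqrt{2}}{13}\right)\right) 20 = \left(- \frac{631}{13} + \left(-51 + 5 \sqrt{2}\right)^{2} - \frac{35 \sqrt{2}}{13}\right) 20 = - \frac{12620}{13} + 20 \left(-51 + 5 \sqrt{2}\right)^{2} - \frac{700 \sqrt{2}}{13}$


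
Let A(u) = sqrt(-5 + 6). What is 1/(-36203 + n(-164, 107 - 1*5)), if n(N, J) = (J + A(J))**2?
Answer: -1/25594 ≈ -3.9072e-5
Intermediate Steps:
A(u) = 1 (A(u) = sqrt(1) = 1)
n(N, J) = (1 + J)**2 (n(N, J) = (J + 1)**2 = (1 + J)**2)
1/(-36203 + n(-164, 107 - 1*5)) = 1/(-36203 + (1 + (107 - 1*5))**2) = 1/(-36203 + (1 + (107 - 5))**2) = 1/(-36203 + (1 + 102)**2) = 1/(-36203 + 103**2) = 1/(-36203 + 10609) = 1/(-25594) = -1/25594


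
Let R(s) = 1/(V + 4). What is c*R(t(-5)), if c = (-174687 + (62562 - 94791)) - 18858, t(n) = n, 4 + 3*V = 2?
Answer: -338661/5 ≈ -67732.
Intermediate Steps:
V = -⅔ (V = -4/3 + (⅓)*2 = -4/3 + ⅔ = -⅔ ≈ -0.66667)
R(s) = 3/10 (R(s) = 1/(-⅔ + 4) = 1/(10/3) = 3/10)
c = -225774 (c = (-174687 - 32229) - 18858 = -206916 - 18858 = -225774)
c*R(t(-5)) = -225774*3/10 = -338661/5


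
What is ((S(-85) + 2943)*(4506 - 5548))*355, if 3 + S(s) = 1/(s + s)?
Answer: -18488064809/17 ≈ -1.0875e+9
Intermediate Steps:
S(s) = -3 + 1/(2*s) (S(s) = -3 + 1/(s + s) = -3 + 1/(2*s))
((S(-85) + 2943)*(4506 - 5548))*355 = (((-3 + (½)/(-85)) + 2943)*(4506 - 5548))*355 = (((-3 + (½)*(-1/85)) + 2943)*(-1042))*355 = (((-3 - 1/170) + 2943)*(-1042))*355 = ((-511/170 + 2943)*(-1042))*355 = ((499799/170)*(-1042))*355 = -260395279/85*355 = -18488064809/17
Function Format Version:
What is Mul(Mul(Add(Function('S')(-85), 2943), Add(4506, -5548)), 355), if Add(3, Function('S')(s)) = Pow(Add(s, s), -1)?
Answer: Rational(-18488064809, 17) ≈ -1.0875e+9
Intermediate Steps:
Function('S')(s) = Add(-3, Mul(Rational(1, 2), Pow(s, -1))) (Function('S')(s) = Add(-3, Pow(Add(s, s), -1)) = Add(-3, Pow(Mul(2, s), -1)) = Add(-3, Mul(Rational(1, 2), Pow(s, -1))))
Mul(Mul(Add(Function('S')(-85), 2943), Add(4506, -5548)), 355) = Mul(Mul(Add(Add(-3, Mul(Rational(1, 2), Pow(-85, -1))), 2943), Add(4506, -5548)), 355) = Mul(Mul(Add(Add(-3, Mul(Rational(1, 2), Rational(-1, 85))), 2943), -1042), 355) = Mul(Mul(Add(Add(-3, Rational(-1, 170)), 2943), -1042), 355) = Mul(Mul(Add(Rational(-511, 170), 2943), -1042), 355) = Mul(Mul(Rational(499799, 170), -1042), 355) = Mul(Rational(-260395279, 85), 355) = Rational(-18488064809, 17)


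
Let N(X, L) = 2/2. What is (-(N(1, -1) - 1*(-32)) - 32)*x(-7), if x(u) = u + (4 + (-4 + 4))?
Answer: 195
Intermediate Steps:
N(X, L) = 1 (N(X, L) = 2*(½) = 1)
x(u) = 4 + u (x(u) = u + (4 + 0) = u + 4 = 4 + u)
(-(N(1, -1) - 1*(-32)) - 32)*x(-7) = (-(1 - 1*(-32)) - 32)*(4 - 7) = (-(1 + 32) - 32)*(-3) = (-1*33 - 32)*(-3) = (-33 - 32)*(-3) = -65*(-3) = 195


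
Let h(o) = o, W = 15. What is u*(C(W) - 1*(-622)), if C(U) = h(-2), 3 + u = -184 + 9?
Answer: -110360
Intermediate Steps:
u = -178 (u = -3 + (-184 + 9) = -3 - 175 = -178)
C(U) = -2
u*(C(W) - 1*(-622)) = -178*(-2 - 1*(-622)) = -178*(-2 + 622) = -178*620 = -110360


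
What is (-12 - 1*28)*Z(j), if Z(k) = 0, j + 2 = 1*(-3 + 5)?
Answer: 0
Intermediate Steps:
j = 0 (j = -2 + 1*(-3 + 5) = -2 + 1*2 = -2 + 2 = 0)
(-12 - 1*28)*Z(j) = (-12 - 1*28)*0 = (-12 - 28)*0 = -40*0 = 0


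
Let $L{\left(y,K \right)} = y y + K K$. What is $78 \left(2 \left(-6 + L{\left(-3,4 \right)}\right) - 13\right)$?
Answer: $1950$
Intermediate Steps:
$L{\left(y,K \right)} = K^{2} + y^{2}$ ($L{\left(y,K \right)} = y^{2} + K^{2} = K^{2} + y^{2}$)
$78 \left(2 \left(-6 + L{\left(-3,4 \right)}\right) - 13\right) = 78 \left(2 \left(-6 + \left(4^{2} + \left(-3\right)^{2}\right)\right) - 13\right) = 78 \left(2 \left(-6 + \left(16 + 9\right)\right) - 13\right) = 78 \left(2 \left(-6 + 25\right) - 13\right) = 78 \left(2 \cdot 19 - 13\right) = 78 \left(38 - 13\right) = 78 \cdot 25 = 1950$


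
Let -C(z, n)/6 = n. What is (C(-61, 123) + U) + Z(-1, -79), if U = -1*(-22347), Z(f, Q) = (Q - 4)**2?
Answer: 28498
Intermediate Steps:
Z(f, Q) = (-4 + Q)**2
C(z, n) = -6*n
U = 22347
(C(-61, 123) + U) + Z(-1, -79) = (-6*123 + 22347) + (-4 - 79)**2 = (-738 + 22347) + (-83)**2 = 21609 + 6889 = 28498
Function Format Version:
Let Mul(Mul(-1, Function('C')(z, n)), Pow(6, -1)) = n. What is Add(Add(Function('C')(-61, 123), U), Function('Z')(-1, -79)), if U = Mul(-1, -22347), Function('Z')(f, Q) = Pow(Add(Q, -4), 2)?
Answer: 28498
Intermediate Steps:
Function('Z')(f, Q) = Pow(Add(-4, Q), 2)
Function('C')(z, n) = Mul(-6, n)
U = 22347
Add(Add(Function('C')(-61, 123), U), Function('Z')(-1, -79)) = Add(Add(Mul(-6, 123), 22347), Pow(Add(-4, -79), 2)) = Add(Add(-738, 22347), Pow(-83, 2)) = Add(21609, 6889) = 28498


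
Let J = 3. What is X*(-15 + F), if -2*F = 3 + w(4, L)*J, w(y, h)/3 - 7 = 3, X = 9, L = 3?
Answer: -1107/2 ≈ -553.50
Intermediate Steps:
w(y, h) = 30 (w(y, h) = 21 + 3*3 = 21 + 9 = 30)
F = -93/2 (F = -(3 + 30*3)/2 = -(3 + 90)/2 = -1/2*93 = -93/2 ≈ -46.500)
X*(-15 + F) = 9*(-15 - 93/2) = 9*(-123/2) = -1107/2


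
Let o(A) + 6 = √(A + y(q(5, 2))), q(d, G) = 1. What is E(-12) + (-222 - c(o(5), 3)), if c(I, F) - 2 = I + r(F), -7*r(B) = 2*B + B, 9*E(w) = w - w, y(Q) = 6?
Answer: -1517/7 - √11 ≈ -220.03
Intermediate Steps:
E(w) = 0 (E(w) = (w - w)/9 = (⅑)*0 = 0)
r(B) = -3*B/7 (r(B) = -(2*B + B)/7 = -3*B/7)
o(A) = -6 + √(6 + A) (o(A) = -6 + √(A + 6) = -6 + √(6 + A))
c(I, F) = 2 + I - 3*F/7 (c(I, F) = 2 + (I - 3*F/7) = 2 + I - 3*F/7)
E(-12) + (-222 - c(o(5), 3)) = 0 + (-222 - (2 + (-6 + √(6 + 5)) - 3/7*3)) = 0 + (-222 - (2 + (-6 + √11) - 9/7)) = 0 + (-222 - (-37/7 + √11)) = 0 + (-222 + (37/7 - √11)) = 0 + (-1517/7 - √11) = -1517/7 - √11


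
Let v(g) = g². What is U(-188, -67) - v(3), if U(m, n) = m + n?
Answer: -264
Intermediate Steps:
U(-188, -67) - v(3) = (-188 - 67) - 1*3² = -255 - 1*9 = -255 - 9 = -264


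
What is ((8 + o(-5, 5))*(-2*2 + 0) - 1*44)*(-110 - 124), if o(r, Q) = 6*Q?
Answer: 45864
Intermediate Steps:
((8 + o(-5, 5))*(-2*2 + 0) - 1*44)*(-110 - 124) = ((8 + 6*5)*(-2*2 + 0) - 1*44)*(-110 - 124) = ((8 + 30)*(-4 + 0) - 44)*(-234) = (38*(-4) - 44)*(-234) = (-152 - 44)*(-234) = -196*(-234) = 45864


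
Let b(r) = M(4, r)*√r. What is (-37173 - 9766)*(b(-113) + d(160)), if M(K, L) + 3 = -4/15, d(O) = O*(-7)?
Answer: 52571680 + 2300011*I*√113/15 ≈ 5.2572e+7 + 1.63e+6*I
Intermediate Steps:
d(O) = -7*O
M(K, L) = -49/15 (M(K, L) = -3 - 4/15 = -49/15)
b(r) = -49*√r/15
(-37173 - 9766)*(b(-113) + d(160)) = (-37173 - 9766)*(-49*I*√113/15 - 7*160) = -46939*(-49*I*√113/15 - 1120) = -46939*(-1120 - 49*I*√113/15) = 52571680 + 2300011*I*√113/15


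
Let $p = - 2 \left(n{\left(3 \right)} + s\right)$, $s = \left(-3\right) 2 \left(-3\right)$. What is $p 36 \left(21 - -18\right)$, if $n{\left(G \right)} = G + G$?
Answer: $-67392$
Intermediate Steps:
$n{\left(G \right)} = 2 G$
$s = 18$ ($s = \left(-6\right) \left(-3\right) = 18$)
$p = -48$ ($p = - 2 \left(2 \cdot 3 + 18\right) = - 2 \left(6 + 18\right) = \left(-2\right) 24 = -48$)
$p 36 \left(21 - -18\right) = \left(-48\right) 36 \left(21 - -18\right) = - 1728 \left(21 + 18\right) = \left(-1728\right) 39 = -67392$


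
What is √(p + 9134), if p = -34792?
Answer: I*√25658 ≈ 160.18*I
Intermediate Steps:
√(p + 9134) = √(-34792 + 9134) = √(-25658) = I*√25658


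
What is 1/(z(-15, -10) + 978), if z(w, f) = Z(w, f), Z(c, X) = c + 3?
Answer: 1/966 ≈ 0.0010352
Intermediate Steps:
Z(c, X) = 3 + c
z(w, f) = 3 + w
1/(z(-15, -10) + 978) = 1/((3 - 15) + 978) = 1/(-12 + 978) = 1/966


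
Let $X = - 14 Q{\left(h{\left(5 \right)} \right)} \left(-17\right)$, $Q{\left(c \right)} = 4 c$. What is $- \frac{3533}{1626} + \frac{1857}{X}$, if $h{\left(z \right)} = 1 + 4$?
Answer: $- \frac{6898799}{3869880} \approx -1.7827$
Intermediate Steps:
$h{\left(z \right)} = 5$
$X = 4760$ ($X = - 14 \cdot 4 \cdot 5 \left(-17\right) = \left(-14\right) 20 \left(-17\right) = \left(-280\right) \left(-17\right) = 4760$)
$- \frac{3533}{1626} + \frac{1857}{X} = - \frac{3533}{1626} + \frac{1857}{4760} = - \frac{6898799}{3869880}$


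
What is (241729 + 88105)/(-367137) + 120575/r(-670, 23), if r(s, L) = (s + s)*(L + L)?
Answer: -12919702307/4526064936 ≈ -2.8545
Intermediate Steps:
r(s, L) = 4*L*s (r(s, L) = (2*s)*(2*L) = 4*L*s)
(241729 + 88105)/(-367137) + 120575/r(-670, 23) = (241729 + 88105)/(-367137) + 120575/((4*23*(-670))) = 329834*(-1/367137) + 120575/(-61640) = -329834/367137 + 120575*(-1/61640) = -329834/367137 - 24115/12328 = -12919702307/4526064936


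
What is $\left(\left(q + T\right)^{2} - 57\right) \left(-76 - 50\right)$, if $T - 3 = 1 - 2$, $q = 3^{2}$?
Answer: $-8064$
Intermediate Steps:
$q = 9$
$T = 2$ ($T = 3 + \left(1 - 2\right) = 3 - 1 = 2$)
$\left(\left(q + T\right)^{2} - 57\right) \left(-76 - 50\right) = \left(\left(9 + 2\right)^{2} - 57\right) \left(-76 - 50\right) = \left(11^{2} - 57\right) \left(-76 - 50\right) = \left(121 - 57\right) \left(-126\right) = 64 \left(-126\right) = -8064$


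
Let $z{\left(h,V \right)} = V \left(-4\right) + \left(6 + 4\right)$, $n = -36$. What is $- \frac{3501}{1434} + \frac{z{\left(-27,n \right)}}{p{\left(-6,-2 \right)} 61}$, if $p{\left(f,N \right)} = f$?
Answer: $- \frac{250367}{87474} \approx -2.8622$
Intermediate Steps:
$z{\left(h,V \right)} = 10 - 4 V$ ($z{\left(h,V \right)} = - 4 V + 10 = 10 - 4 V$)
$- \frac{3501}{1434} + \frac{z{\left(-27,n \right)}}{p{\left(-6,-2 \right)} 61} = - \frac{3501}{1434} + \frac{10 - -144}{\left(-6\right) 61} = \left(-3501\right) \frac{1}{1434} + \frac{10 + 144}{-366} = - \frac{1167}{478} + 154 \left(- \frac{1}{366}\right) = - \frac{1167}{478} - \frac{77}{183} = - \frac{250367}{87474}$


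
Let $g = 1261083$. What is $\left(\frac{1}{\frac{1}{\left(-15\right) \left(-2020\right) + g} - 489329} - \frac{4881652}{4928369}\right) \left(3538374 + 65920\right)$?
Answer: $- \frac{5559221081746060884399133}{1557145666150329107} \approx -3.5701 \cdot 10^{6}$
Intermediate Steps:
$\left(\frac{1}{\frac{1}{\left(-15\right) \left(-2020\right) + g} - 489329} - \frac{4881652}{4928369}\right) \left(3538374 + 65920\right) = \left(\frac{1}{\frac{1}{\left(-15\right) \left(-2020\right) + 1261083} - 489329} - \frac{4881652}{4928369}\right) \left(3538374 + 65920\right) = \left(\frac{1}{\frac{1}{30300 + 1261083} - 489329} - \frac{4881652}{4928369}\right) 3604294 = \left(\frac{1}{\frac{1}{1291383} - 489329} - \frac{4881652}{4928369}\right) 3604294 = \left(\frac{1}{- \frac{631911152006}{1291383}} - \frac{4881652}{4928369}\right) 3604294 = \left(- \frac{1291383}{631911152006} - \frac{4881652}{4928369}\right) 3604294 = \left(- \frac{3084776703424338239}{3114291332300658214}\right) 3604294 = - \frac{5559221081746060884399133}{1557145666150329107}$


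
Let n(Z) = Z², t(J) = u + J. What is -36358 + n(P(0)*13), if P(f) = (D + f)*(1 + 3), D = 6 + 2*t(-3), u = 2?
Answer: 6906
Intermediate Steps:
t(J) = 2 + J
D = 4 (D = 6 + 2*(2 - 3) = 6 + 2*(-1) = 6 - 2 = 4)
P(f) = 16 + 4*f (P(f) = (4 + f)*(1 + 3) = (4 + f)*4 = 16 + 4*f)
-36358 + n(P(0)*13) = -36358 + ((16 + 4*0)*13)² = -36358 + ((16 + 0)*13)² = -36358 + (16*13)² = -36358 + 208² = -36358 + 43264 = 6906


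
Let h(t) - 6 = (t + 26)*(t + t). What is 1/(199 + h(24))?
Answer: 1/2605 ≈ 0.00038388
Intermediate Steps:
h(t) = 6 + 2*t*(26 + t) (h(t) = 6 + (t + 26)*(t + t) = 6 + (26 + t)*(2*t) = 6 + 2*t*(26 + t))
1/(199 + h(24)) = 1/(199 + (6 + 2*24² + 52*24)) = 1/(199 + (6 + 2*576 + 1248)) = 1/(199 + (6 + 1152 + 1248)) = 1/(199 + 2406) = 1/2605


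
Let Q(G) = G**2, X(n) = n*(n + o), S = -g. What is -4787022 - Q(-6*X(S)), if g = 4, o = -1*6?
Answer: -4844622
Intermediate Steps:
o = -6
S = -4 (S = -1*4 = -4)
X(n) = n*(-6 + n) (X(n) = n*(n - 6) = n*(-6 + n))
-4787022 - Q(-6*X(S)) = -4787022 - (-(-24)*(-6 - 4))**2 = -4787022 - (-(-24)*(-10))**2 = -4787022 - (-6*40)**2 = -4787022 - 1*(-240)**2 = -4787022 - 1*57600 = -4787022 - 57600 = -4844622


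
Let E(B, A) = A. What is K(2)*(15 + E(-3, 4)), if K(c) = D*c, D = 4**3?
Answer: 2432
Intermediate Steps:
D = 64
K(c) = 64*c
K(2)*(15 + E(-3, 4)) = (64*2)*(15 + 4) = 128*19 = 2432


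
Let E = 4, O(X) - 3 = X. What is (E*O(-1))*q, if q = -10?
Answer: -80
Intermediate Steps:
O(X) = 3 + X
(E*O(-1))*q = (4*(3 - 1))*(-10) = (4*2)*(-10) = 8*(-10) = -80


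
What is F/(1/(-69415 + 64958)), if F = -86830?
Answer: 387001310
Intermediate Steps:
F/(1/(-69415 + 64958)) = -86830/(1/(-69415 + 64958)) = -86830/(1/(-4457)) = -86830/(-1/4457) = -86830*(-4457) = 387001310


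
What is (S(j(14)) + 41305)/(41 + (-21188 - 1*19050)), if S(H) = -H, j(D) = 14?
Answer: -41291/40197 ≈ -1.0272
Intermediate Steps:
(S(j(14)) + 41305)/(41 + (-21188 - 1*19050)) = (-1*14 + 41305)/(41 + (-21188 - 1*19050)) = (-14 + 41305)/(41 + (-21188 - 19050)) = 41291/(41 - 40238) = 41291/(-40197) = 41291*(-1/40197) = -41291/40197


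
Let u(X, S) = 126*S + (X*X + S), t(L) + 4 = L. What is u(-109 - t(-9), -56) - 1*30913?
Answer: -28809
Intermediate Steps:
t(L) = -4 + L
u(X, S) = X**2 + 127*S (u(X, S) = 126*S + (X**2 + S) = 126*S + (S + X**2) = X**2 + 127*S)
u(-109 - t(-9), -56) - 1*30913 = ((-109 - (-4 - 9))**2 + 127*(-56)) - 1*30913 = ((-109 - 1*(-13))**2 - 7112) - 30913 = ((-109 + 13)**2 - 7112) - 30913 = ((-96)**2 - 7112) - 30913 = (9216 - 7112) - 30913 = 2104 - 30913 = -28809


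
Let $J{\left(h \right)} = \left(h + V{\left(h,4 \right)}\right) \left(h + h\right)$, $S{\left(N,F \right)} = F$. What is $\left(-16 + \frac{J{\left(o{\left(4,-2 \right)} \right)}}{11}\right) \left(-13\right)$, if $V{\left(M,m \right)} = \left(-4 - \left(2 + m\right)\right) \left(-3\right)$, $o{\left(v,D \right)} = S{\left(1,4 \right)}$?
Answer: $- \frac{1248}{11} \approx -113.45$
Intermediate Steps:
$o{\left(v,D \right)} = 4$
$V{\left(M,m \right)} = 18 + 3 m$ ($V{\left(M,m \right)} = \left(-6 - m\right) \left(-3\right) = 18 + 3 m$)
$J{\left(h \right)} = 2 h \left(30 + h\right)$ ($J{\left(h \right)} = \left(h + \left(18 + 3 \cdot 4\right)\right) \left(h + h\right) = \left(h + \left(18 + 12\right)\right) 2 h = \left(h + 30\right) 2 h = \left(30 + h\right) 2 h = 2 h \left(30 + h\right)$)
$\left(-16 + \frac{J{\left(o{\left(4,-2 \right)} \right)}}{11}\right) \left(-13\right) = \left(-16 + \frac{2 \cdot 4 \left(30 + 4\right)}{11}\right) \left(-13\right) = \left(-16 + 2 \cdot 4 \cdot 34 \cdot \frac{1}{11}\right) \left(-13\right) = \left(-16 + 272 \cdot \frac{1}{11}\right) \left(-13\right) = \left(-16 + \frac{272}{11}\right) \left(-13\right) = \frac{96}{11} \left(-13\right) = - \frac{1248}{11}$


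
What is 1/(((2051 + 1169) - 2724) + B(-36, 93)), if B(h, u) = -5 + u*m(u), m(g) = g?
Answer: 1/9140 ≈ 0.00010941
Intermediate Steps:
B(h, u) = -5 + u**2 (B(h, u) = -5 + u*u = -5 + u**2)
1/(((2051 + 1169) - 2724) + B(-36, 93)) = 1/(((2051 + 1169) - 2724) + (-5 + 93**2)) = 1/((3220 - 2724) + (-5 + 8649)) = 1/(496 + 8644) = 1/9140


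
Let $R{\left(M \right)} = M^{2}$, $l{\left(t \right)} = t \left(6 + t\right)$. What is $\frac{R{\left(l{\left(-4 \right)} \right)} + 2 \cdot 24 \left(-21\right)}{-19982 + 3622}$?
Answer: $\frac{118}{2045} \approx 0.057702$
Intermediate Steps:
$\frac{R{\left(l{\left(-4 \right)} \right)} + 2 \cdot 24 \left(-21\right)}{-19982 + 3622} = \frac{\left(- 4 \left(6 - 4\right)\right)^{2} + 2 \cdot 24 \left(-21\right)}{-19982 + 3622} = \frac{\left(\left(-4\right) 2\right)^{2} + 48 \left(-21\right)}{-16360} = \left(\left(-8\right)^{2} - 1008\right) \left(- \frac{1}{16360}\right) = \left(64 - 1008\right) \left(- \frac{1}{16360}\right) = \left(-944\right) \left(- \frac{1}{16360}\right) = \frac{118}{2045}$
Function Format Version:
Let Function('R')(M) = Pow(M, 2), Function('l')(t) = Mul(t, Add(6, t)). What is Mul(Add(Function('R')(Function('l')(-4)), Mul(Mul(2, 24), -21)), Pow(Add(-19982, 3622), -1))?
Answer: Rational(118, 2045) ≈ 0.057702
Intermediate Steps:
Mul(Add(Function('R')(Function('l')(-4)), Mul(Mul(2, 24), -21)), Pow(Add(-19982, 3622), -1)) = Mul(Add(Pow(Mul(-4, Add(6, -4)), 2), Mul(Mul(2, 24), -21)), Pow(Add(-19982, 3622), -1)) = Mul(Add(Pow(Mul(-4, 2), 2), Mul(48, -21)), Pow(-16360, -1)) = Mul(Add(Pow(-8, 2), -1008), Rational(-1, 16360)) = Mul(Add(64, -1008), Rational(-1, 16360)) = Mul(-944, Rational(-1, 16360)) = Rational(118, 2045)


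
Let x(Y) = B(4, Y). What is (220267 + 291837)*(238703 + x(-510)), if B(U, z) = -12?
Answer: 122234615864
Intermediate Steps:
x(Y) = -12
(220267 + 291837)*(238703 + x(-510)) = (220267 + 291837)*(238703 - 12) = 512104*238691 = 122234615864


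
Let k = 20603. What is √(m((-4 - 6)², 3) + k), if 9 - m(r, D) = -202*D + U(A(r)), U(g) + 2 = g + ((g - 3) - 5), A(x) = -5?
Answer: √21238 ≈ 145.73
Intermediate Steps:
U(g) = -10 + 2*g (U(g) = -2 + (g + ((g - 3) - 5)) = -2 + (g + ((-3 + g) - 5)) = -2 + (g + (-8 + g)) = -2 + (-8 + 2*g) = -10 + 2*g)
m(r, D) = 29 + 202*D (m(r, D) = 9 - (-202*D + (-10 + 2*(-5))) = 9 - (-202*D + (-10 - 10)) = 9 - (-202*D - 20) = 9 - (-20 - 202*D) = 9 + (20 + 202*D) = 29 + 202*D)
√(m((-4 - 6)², 3) + k) = √((29 + 202*3) + 20603) = √((29 + 606) + 20603) = √(635 + 20603) = √21238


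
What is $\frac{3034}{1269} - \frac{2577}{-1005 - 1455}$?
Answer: $\frac{3577951}{1040580} \approx 3.4384$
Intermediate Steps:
$\frac{3034}{1269} - \frac{2577}{-1005 - 1455} = 3034 \cdot \frac{1}{1269} - \frac{2577}{-1005 - 1455} = \frac{3034}{1269} - \frac{2577}{-2460} = \frac{3034}{1269} - - \frac{859}{820} = \frac{3034}{1269} + \frac{859}{820} = \frac{3577951}{1040580}$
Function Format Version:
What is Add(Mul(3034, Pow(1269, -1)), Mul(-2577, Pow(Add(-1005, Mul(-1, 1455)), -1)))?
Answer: Rational(3577951, 1040580) ≈ 3.4384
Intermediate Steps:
Add(Mul(3034, Pow(1269, -1)), Mul(-2577, Pow(Add(-1005, Mul(-1, 1455)), -1))) = Add(Mul(3034, Rational(1, 1269)), Mul(-2577, Pow(Add(-1005, -1455), -1))) = Add(Rational(3034, 1269), Mul(-2577, Pow(-2460, -1))) = Add(Rational(3034, 1269), Mul(-2577, Rational(-1, 2460))) = Add(Rational(3034, 1269), Rational(859, 820)) = Rational(3577951, 1040580)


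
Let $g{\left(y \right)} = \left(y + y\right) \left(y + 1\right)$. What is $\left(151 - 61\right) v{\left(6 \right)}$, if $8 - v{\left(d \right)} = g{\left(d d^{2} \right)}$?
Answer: $-8436240$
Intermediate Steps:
$g{\left(y \right)} = 2 y \left(1 + y\right)$
$v{\left(d \right)} = 8 - 2 d^{3} \left(1 + d^{3}\right)$ ($v{\left(d \right)} = 8 - 2 d d^{2} \left(1 + d d^{2}\right) = 8 - 2 d^{3} \left(1 + d^{3}\right)$)
$\left(151 - 61\right) v{\left(6 \right)} = \left(151 - 61\right) \left(8 - 2 \cdot 6^{3} - 2 \cdot 6^{6}\right) = 90 \left(8 - 432 - 93312\right) = 90 \left(-93736\right) = -8436240$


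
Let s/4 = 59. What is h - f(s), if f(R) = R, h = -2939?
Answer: -3175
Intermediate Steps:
s = 236 (s = 4*59 = 236)
h - f(s) = -2939 - 1*236 = -2939 - 236 = -3175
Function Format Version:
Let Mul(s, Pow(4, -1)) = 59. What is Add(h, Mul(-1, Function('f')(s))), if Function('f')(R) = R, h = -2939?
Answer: -3175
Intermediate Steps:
s = 236 (s = Mul(4, 59) = 236)
Add(h, Mul(-1, Function('f')(s))) = Add(-2939, Mul(-1, 236)) = Add(-2939, -236) = -3175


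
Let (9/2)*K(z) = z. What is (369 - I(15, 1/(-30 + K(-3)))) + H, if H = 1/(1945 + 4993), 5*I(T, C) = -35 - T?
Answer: 2629503/6938 ≈ 379.00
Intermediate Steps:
K(z) = 2*z/9
I(T, C) = -7 - T/5 (I(T, C) = (-35 - T)/5 = -7 - T/5)
H = 1/6938 ≈ 0.00014413
(369 - I(15, 1/(-30 + K(-3)))) + H = (369 - (-7 - 1/5*15)) + 1/6938 = (369 - (-7 - 3)) + 1/6938 = (369 - 1*(-10)) + 1/6938 = (369 + 10) + 1/6938 = 379 + 1/6938 = 2629503/6938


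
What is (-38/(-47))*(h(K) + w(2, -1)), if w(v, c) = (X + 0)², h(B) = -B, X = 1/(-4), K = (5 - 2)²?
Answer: -2717/376 ≈ -7.2261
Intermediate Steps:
K = 9 (K = 3² = 9)
X = -¼ (X = 1*(-¼) = -¼ ≈ -0.25000)
w(v, c) = 1/16 (w(v, c) = (-¼ + 0)² = (-¼)² = 1/16)
(-38/(-47))*(h(K) + w(2, -1)) = (-38/(-47))*(-1*9 + 1/16) = (-38*(-1/47))*(-9 + 1/16) = (38/47)*(-143/16) = -2717/376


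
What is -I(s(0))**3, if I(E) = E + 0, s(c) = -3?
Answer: 27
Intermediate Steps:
I(E) = E
-I(s(0))**3 = -1*(-3)**3 = -1*(-27) = 27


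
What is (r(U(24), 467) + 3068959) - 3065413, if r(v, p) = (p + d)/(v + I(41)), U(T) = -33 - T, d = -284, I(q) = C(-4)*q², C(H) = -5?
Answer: 30006069/8462 ≈ 3546.0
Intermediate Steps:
I(q) = -5*q²
r(v, p) = (-284 + p)/(-8405 + v) (r(v, p) = (p - 284)/(v - 5*41²) = (-284 + p)/(v - 5*1681) = (-284 + p)/(v - 8405) = (-284 + p)/(-8405 + v))
(r(U(24), 467) + 3068959) - 3065413 = ((-284 + 467)/(-8405 + (-33 - 1*24)) + 3068959) - 3065413 = (183/(-8405 + (-33 - 24)) + 3068959) - 3065413 = (183/(-8405 - 57) + 3068959) - 3065413 = (183/(-8462) + 3068959) - 3065413 = (-1/8462*183 + 3068959) - 3065413 = (-183/8462 + 3068959) - 3065413 = 25969530875/8462 - 3065413 = 30006069/8462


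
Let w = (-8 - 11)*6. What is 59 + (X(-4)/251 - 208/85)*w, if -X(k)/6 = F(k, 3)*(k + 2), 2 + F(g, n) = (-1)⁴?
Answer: 7326757/21335 ≈ 343.42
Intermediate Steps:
F(g, n) = -1 (F(g, n) = -2 + (-1)⁴ = -2 + 1 = -1)
w = -114 (w = -19*6 = -114)
X(k) = 12 + 6*k (X(k) = -(-6)*(k + 2) = -(-6)*(2 + k) = -6*(-2 - k) = 12 + 6*k)
59 + (X(-4)/251 - 208/85)*w = 59 + ((12 + 6*(-4))/251 - 208/85)*(-114) = 59 + ((12 - 24)*(1/251) - 208*1/85)*(-114) = 59 + (-12*1/251 - 208/85)*(-114) = 59 + (-12/251 - 208/85)*(-114) = 59 - 53228/21335*(-114) = 59 + 6067992/21335 = 7326757/21335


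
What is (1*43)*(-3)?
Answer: -129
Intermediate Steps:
(1*43)*(-3) = 43*(-3) = -129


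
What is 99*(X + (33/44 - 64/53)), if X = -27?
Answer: -576279/212 ≈ -2718.3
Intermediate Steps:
99*(X + (33/44 - 64/53)) = 99*(-27 + (33/44 - 64/53)) = 99*(-27 + (33*(1/44) - 64*1/53)) = 99*(-27 + (¾ - 64/53)) = 99*(-27 - 97/212) = 99*(-5821/212) = -576279/212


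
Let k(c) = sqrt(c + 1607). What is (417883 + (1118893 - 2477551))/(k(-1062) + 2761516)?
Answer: -2597965214900/7625970617711 + 940775*sqrt(545)/7625970617711 ≈ -0.34067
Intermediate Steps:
k(c) = sqrt(1607 + c)
(417883 + (1118893 - 2477551))/(k(-1062) + 2761516) = (417883 + (1118893 - 2477551))/(sqrt(1607 - 1062) + 2761516) = (417883 - 1358658)/(sqrt(545) + 2761516) = -940775/(2761516 + sqrt(545))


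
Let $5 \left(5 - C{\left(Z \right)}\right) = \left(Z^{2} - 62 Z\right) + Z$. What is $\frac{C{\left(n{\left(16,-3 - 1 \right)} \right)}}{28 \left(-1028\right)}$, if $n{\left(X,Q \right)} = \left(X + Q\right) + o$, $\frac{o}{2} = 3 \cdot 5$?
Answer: $- \frac{823}{143920} \approx -0.0057185$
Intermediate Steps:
$o = 30$ ($o = 2 \cdot 3 \cdot 5 = 2 \cdot 15 = 30$)
$n{\left(X,Q \right)} = 30 + Q + X$ ($n{\left(X,Q \right)} = \left(X + Q\right) + 30 = \left(Q + X\right) + 30 = 30 + Q + X$)
$C{\left(Z \right)} = 5 - \frac{Z^{2}}{5} + \frac{61 Z}{5}$ ($C{\left(Z \right)} = 5 - \frac{\left(Z^{2} - 62 Z\right) + Z}{5} = 5 - \frac{Z^{2} - 61 Z}{5} = 5 - \left(- \frac{61 Z}{5} + \frac{Z^{2}}{5}\right) = 5 - \frac{Z^{2}}{5} + \frac{61 Z}{5}$)
$\frac{C{\left(n{\left(16,-3 - 1 \right)} \right)}}{28 \left(-1028\right)} = \frac{5 - \frac{\left(30 - 4 + 16\right)^{2}}{5} + \frac{61 \left(30 - 4 + 16\right)}{5}}{28 \left(-1028\right)} = \frac{5 - \frac{\left(30 - 4 + 16\right)^{2}}{5} + \frac{61 \left(30 - 4 + 16\right)}{5}}{-28784} = \left(5 - \frac{\left(30 - 4 + 16\right)^{2}}{5} + \frac{61 \left(30 - 4 + 16\right)}{5}\right) \left(- \frac{1}{28784}\right) = \left(5 - \frac{42^{2}}{5} + \frac{61}{5} \cdot 42\right) \left(- \frac{1}{28784}\right) = \left(5 - \frac{1764}{5} + \frac{2562}{5}\right) \left(- \frac{1}{28784}\right) = \frac{823}{5} \left(- \frac{1}{28784}\right) = - \frac{823}{143920}$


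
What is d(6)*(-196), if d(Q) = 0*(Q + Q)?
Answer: 0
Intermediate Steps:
d(Q) = 0 (d(Q) = 0*(2*Q) = 0)
d(6)*(-196) = 0*(-196) = 0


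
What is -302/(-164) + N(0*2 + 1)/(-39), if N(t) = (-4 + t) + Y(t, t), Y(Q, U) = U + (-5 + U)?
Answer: 2127/1066 ≈ 1.9953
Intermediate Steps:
Y(Q, U) = -5 + 2*U
N(t) = -9 + 3*t (N(t) = (-4 + t) + (-5 + 2*t) = -9 + 3*t)
-302/(-164) + N(0*2 + 1)/(-39) = -302/(-164) + (-9 + 3*(0*2 + 1))/(-39) = -302*(-1/164) + (-9 + 3*(0 + 1))*(-1/39) = 151/82 + (-9 + 3*1)*(-1/39) = 151/82 + (-9 + 3)*(-1/39) = 151/82 - 6*(-1/39) = 151/82 + 2/13 = 2127/1066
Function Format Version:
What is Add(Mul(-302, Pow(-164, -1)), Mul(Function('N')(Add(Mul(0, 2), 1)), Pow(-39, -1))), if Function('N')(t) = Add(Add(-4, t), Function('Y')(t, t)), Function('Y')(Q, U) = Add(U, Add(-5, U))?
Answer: Rational(2127, 1066) ≈ 1.9953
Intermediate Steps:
Function('Y')(Q, U) = Add(-5, Mul(2, U))
Function('N')(t) = Add(-9, Mul(3, t)) (Function('N')(t) = Add(Add(-4, t), Add(-5, Mul(2, t))) = Add(-9, Mul(3, t)))
Add(Mul(-302, Pow(-164, -1)), Mul(Function('N')(Add(Mul(0, 2), 1)), Pow(-39, -1))) = Add(Mul(-302, Pow(-164, -1)), Mul(Add(-9, Mul(3, Add(Mul(0, 2), 1))), Pow(-39, -1))) = Add(Mul(-302, Rational(-1, 164)), Mul(Add(-9, Mul(3, Add(0, 1))), Rational(-1, 39))) = Add(Rational(151, 82), Mul(Add(-9, Mul(3, 1)), Rational(-1, 39))) = Add(Rational(151, 82), Mul(Add(-9, 3), Rational(-1, 39))) = Add(Rational(151, 82), Mul(-6, Rational(-1, 39))) = Add(Rational(151, 82), Rational(2, 13)) = Rational(2127, 1066)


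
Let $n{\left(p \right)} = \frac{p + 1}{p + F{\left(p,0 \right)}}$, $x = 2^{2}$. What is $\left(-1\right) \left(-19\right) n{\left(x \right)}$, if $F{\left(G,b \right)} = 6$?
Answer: $\frac{19}{2} \approx 9.5$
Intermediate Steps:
$x = 4$
$n{\left(p \right)} = \frac{1 + p}{6 + p}$ ($n{\left(p \right)} = \frac{p + 1}{p + 6} = \frac{1 + p}{6 + p}$)
$\left(-1\right) \left(-19\right) n{\left(x \right)} = \left(-1\right) \left(-19\right) \frac{1 + 4}{6 + 4} = 19 \cdot \frac{1}{10} \cdot 5 = 19 \cdot \frac{1}{2} = \frac{19}{2}$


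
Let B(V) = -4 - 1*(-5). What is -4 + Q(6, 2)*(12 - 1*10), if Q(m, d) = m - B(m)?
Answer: 6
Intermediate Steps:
B(V) = 1 (B(V) = -4 + 5 = 1)
Q(m, d) = -1 + m (Q(m, d) = m - 1*1 = m - 1 = -1 + m)
-4 + Q(6, 2)*(12 - 1*10) = -4 + (-1 + 6)*(12 - 1*10) = -4 + 5*(12 - 10) = -4 + 5*2 = -4 + 10 = 6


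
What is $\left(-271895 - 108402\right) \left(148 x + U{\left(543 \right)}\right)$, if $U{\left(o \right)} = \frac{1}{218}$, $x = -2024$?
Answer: $\frac{24834282093495}{218} \approx 1.1392 \cdot 10^{11}$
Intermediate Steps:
$U{\left(o \right)} = \frac{1}{218}$
$\left(-271895 - 108402\right) \left(148 x + U{\left(543 \right)}\right) = \left(-271895 - 108402\right) \left(148 \left(-2024\right) + \frac{1}{218}\right) = - 380297 \left(-299552 + \frac{1}{218}\right) = \left(-380297\right) \left(- \frac{65302335}{218}\right) = \frac{24834282093495}{218}$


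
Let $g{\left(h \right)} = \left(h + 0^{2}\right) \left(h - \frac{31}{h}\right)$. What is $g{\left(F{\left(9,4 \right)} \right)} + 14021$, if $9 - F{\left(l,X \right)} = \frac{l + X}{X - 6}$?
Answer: $\frac{56921}{4} \approx 14230.0$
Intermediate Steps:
$F{\left(l,X \right)} = 9 - \frac{X + l}{-6 + X}$ ($F{\left(l,X \right)} = 9 - \frac{l + X}{X - 6} = 9 - \frac{X + l}{-6 + X}$)
$g{\left(h \right)} = h \left(h - \frac{31}{h}\right)$ ($g{\left(h \right)} = \left(h + 0\right) \left(h - \frac{31}{h}\right) = h \left(h - \frac{31}{h}\right)$)
$g{\left(F{\left(9,4 \right)} \right)} + 14021 = \left(-31 + \left(\frac{-54 - 9 + 8 \cdot 4}{-6 + 4}\right)^{2}\right) + 14021 = \left(-31 + \left(\frac{-54 - 9 + 32}{-2}\right)^{2}\right) + 14021 = \left(-31 + \left(\left(- \frac{1}{2}\right) \left(-31\right)\right)^{2}\right) + 14021 = \left(-31 + \left(\frac{31}{2}\right)^{2}\right) + 14021 = \left(-31 + \frac{961}{4}\right) + 14021 = \frac{837}{4} + 14021 = \frac{56921}{4}$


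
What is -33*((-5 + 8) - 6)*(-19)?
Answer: -1881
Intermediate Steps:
-33*((-5 + 8) - 6)*(-19) = -33*(3 - 6)*(-19) = -33*(-3)*(-19) = 99*(-19) = -1881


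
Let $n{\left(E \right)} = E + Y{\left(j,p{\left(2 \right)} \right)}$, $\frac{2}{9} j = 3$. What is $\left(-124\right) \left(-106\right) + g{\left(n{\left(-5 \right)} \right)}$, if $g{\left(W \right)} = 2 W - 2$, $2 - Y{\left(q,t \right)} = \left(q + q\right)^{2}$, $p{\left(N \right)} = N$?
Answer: $11678$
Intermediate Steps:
$j = \frac{27}{2}$ ($j = \frac{9}{2} \cdot 3 = \frac{27}{2} \approx 13.5$)
$Y{\left(q,t \right)} = 2 - 4 q^{2}$ ($Y{\left(q,t \right)} = 2 - \left(q + q\right)^{2} = 2 - \left(2 q\right)^{2} = 2 - 4 q^{2}$)
$n{\left(E \right)} = -727 + E$ ($n{\left(E \right)} = E + \left(2 - 4 \left(\frac{27}{2}\right)^{2}\right) = E + \left(2 - 729\right) = E - 727 = -727 + E$)
$g{\left(W \right)} = -2 + 2 W$
$\left(-124\right) \left(-106\right) + g{\left(n{\left(-5 \right)} \right)} = \left(-124\right) \left(-106\right) + \left(-2 + 2 \left(-727 - 5\right)\right) = 13144 + \left(-2 + 2 \left(-732\right)\right) = 13144 - 1466 = 11678$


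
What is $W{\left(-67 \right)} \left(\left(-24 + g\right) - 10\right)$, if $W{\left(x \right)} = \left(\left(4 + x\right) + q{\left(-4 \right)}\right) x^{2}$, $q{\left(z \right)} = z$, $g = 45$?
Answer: $-3308393$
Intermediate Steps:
$W{\left(x \right)} = x^{3}$ ($W{\left(x \right)} = \left(\left(4 + x\right) - 4\right) x^{2} = x x^{2} = x^{3}$)
$W{\left(-67 \right)} \left(\left(-24 + g\right) - 10\right) = \left(-67\right)^{3} \left(\left(-24 + 45\right) - 10\right) = - 300763 \left(21 - 10\right) = \left(-300763\right) 11 = -3308393$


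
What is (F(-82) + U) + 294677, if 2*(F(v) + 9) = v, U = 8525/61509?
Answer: 18122220668/61509 ≈ 2.9463e+5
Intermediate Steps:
U = 8525/61509 (U = 8525*(1/61509) = 8525/61509 ≈ 0.13860)
F(v) = -9 + v/2
(F(-82) + U) + 294677 = ((-9 + (½)*(-82)) + 8525/61509) + 294677 = ((-9 - 41) + 8525/61509) + 294677 = (-50 + 8525/61509) + 294677 = -3066925/61509 + 294677 = 18122220668/61509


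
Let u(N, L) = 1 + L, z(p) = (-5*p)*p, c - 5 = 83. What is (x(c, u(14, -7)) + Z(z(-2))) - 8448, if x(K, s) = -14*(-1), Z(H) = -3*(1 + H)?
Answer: -8377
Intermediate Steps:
c = 88 (c = 5 + 83 = 88)
z(p) = -5*p**2
Z(H) = -3 - 3*H
x(K, s) = 14
(x(c, u(14, -7)) + Z(z(-2))) - 8448 = (14 + (-3 - (-15)*(-2)**2)) - 8448 = (14 + (-3 - (-15)*4)) - 8448 = (14 + (-3 - 3*(-20))) - 8448 = (14 + (-3 + 60)) - 8448 = (14 + 57) - 8448 = 71 - 8448 = -8377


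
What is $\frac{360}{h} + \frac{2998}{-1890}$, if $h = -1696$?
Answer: $- \frac{360313}{200340} \approx -1.7985$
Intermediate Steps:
$\frac{360}{h} + \frac{2998}{-1890} = \frac{360}{-1696} + \frac{2998}{-1890} = 360 \left(- \frac{1}{1696}\right) + 2998 \left(- \frac{1}{1890}\right) = - \frac{45}{212} - \frac{1499}{945} = - \frac{360313}{200340}$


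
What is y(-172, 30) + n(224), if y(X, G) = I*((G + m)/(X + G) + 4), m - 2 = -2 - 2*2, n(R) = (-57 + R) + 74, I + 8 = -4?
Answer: 13859/71 ≈ 195.20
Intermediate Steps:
I = -12 (I = -8 - 4 = -12)
n(R) = 17 + R
m = -4 (m = 2 + (-2 - 2*2) = 2 + (-2 - 4) = 2 - 6 = -4)
y(X, G) = -48 - 12*(-4 + G)/(G + X) (y(X, G) = -12*((G - 4)/(X + G) + 4) = -12*((-4 + G)/(G + X) + 4) = -12*(4 + (-4 + G)/(G + X)) = -48 - 12*(-4 + G)/(G + X))
y(-172, 30) + n(224) = 12*(4 - 5*30 - 4*(-172))/(30 - 172) + (17 + 224) = 12*(4 - 150 + 688)/(-142) + 241 = 12*(-1/142)*542 + 241 = -3252/71 + 241 = 13859/71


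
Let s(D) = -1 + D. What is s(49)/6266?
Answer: 24/3133 ≈ 0.0076604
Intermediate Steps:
s(49)/6266 = (-1 + 49)/6266 = 48*(1/6266) = 24/3133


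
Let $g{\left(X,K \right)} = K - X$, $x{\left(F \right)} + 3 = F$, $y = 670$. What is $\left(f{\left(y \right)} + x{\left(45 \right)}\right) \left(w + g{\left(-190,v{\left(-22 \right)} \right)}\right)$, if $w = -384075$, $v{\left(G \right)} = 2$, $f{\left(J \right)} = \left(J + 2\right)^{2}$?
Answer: $-173371543758$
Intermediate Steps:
$f{\left(J \right)} = \left(2 + J\right)^{2}$
$x{\left(F \right)} = -3 + F$
$\left(f{\left(y \right)} + x{\left(45 \right)}\right) \left(w + g{\left(-190,v{\left(-22 \right)} \right)}\right) = \left(\left(2 + 670\right)^{2} + \left(-3 + 45\right)\right) \left(-384075 + \left(2 - -190\right)\right) = \left(672^{2} + 42\right) \left(-384075 + \left(2 + 190\right)\right) = \left(451584 + 42\right) \left(-384075 + 192\right) = 451626 \left(-383883\right) = -173371543758$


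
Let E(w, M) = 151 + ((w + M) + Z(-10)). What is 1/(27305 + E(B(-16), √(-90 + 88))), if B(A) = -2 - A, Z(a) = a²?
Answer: 13785/380052451 - I*√2/760104902 ≈ 3.6271e-5 - 1.8606e-9*I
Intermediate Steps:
E(w, M) = 251 + M + w (E(w, M) = 151 + ((w + M) + (-10)²) = 151 + ((M + w) + 100) = 151 + (100 + M + w) = 251 + M + w)
1/(27305 + E(B(-16), √(-90 + 88))) = 1/(27305 + (251 + √(-90 + 88) + (-2 - 1*(-16)))) = 1/(27305 + (251 + √(-2) + (-2 + 16))) = 1/(27305 + (251 + I*√2 + 14)) = 1/(27305 + (265 + I*√2)) = 1/(27570 + I*√2)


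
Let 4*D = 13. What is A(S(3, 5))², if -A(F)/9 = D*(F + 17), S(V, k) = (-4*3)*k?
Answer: 25310961/16 ≈ 1.5819e+6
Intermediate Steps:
D = 13/4 (D = (¼)*13 = 13/4 ≈ 3.2500)
S(V, k) = -12*k
A(F) = -1989/4 - 117*F/4 (A(F) = -117*(F + 17)/4 = -117*(17 + F)/4 = -9*(221/4 + 13*F/4) = -1989/4 - 117*F/4)
A(S(3, 5))² = (-1989/4 - (-351)*5)² = (-1989/4 - 117/4*(-60))² = (-1989/4 + 1755)² = (5031/4)² = 25310961/16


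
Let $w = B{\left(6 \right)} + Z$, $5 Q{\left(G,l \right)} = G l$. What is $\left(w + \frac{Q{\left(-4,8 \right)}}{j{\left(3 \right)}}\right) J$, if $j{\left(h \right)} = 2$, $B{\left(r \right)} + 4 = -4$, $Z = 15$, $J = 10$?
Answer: $38$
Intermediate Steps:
$B{\left(r \right)} = -8$ ($B{\left(r \right)} = -4 - 4 = -8$)
$Q{\left(G,l \right)} = \frac{G l}{5}$
$w = 7$ ($w = -8 + 15 = 7$)
$\left(w + \frac{Q{\left(-4,8 \right)}}{j{\left(3 \right)}}\right) J = \left(7 + \frac{\frac{1}{5} \left(-4\right) 8}{2}\right) 10 = \left(7 - \frac{16}{5}\right) 10 = \frac{19}{5} \cdot 10 = 38$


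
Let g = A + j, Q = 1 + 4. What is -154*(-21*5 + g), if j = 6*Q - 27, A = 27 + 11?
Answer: 9856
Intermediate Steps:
A = 38
Q = 5
j = 3 (j = 6*5 - 27 = 30 - 27 = 3)
g = 41 (g = 38 + 3 = 41)
-154*(-21*5 + g) = -154*(-21*5 + 41) = -154*(-105 + 41) = -154*(-64) = 9856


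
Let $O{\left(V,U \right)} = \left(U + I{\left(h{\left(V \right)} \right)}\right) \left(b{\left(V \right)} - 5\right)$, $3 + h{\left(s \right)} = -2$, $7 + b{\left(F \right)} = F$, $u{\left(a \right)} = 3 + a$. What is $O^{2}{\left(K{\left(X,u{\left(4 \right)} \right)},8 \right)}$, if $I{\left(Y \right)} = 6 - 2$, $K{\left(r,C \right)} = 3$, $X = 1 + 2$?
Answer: $11664$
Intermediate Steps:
$b{\left(F \right)} = -7 + F$
$X = 3$
$h{\left(s \right)} = -5$ ($h{\left(s \right)} = -3 - 2 = -5$)
$I{\left(Y \right)} = 4$
$O{\left(V,U \right)} = \left(-12 + V\right) \left(4 + U\right)$ ($O{\left(V,U \right)} = \left(U + 4\right) \left(\left(-7 + V\right) - 5\right) = \left(4 + U\right) \left(-12 + V\right) = \left(-12 + V\right) \left(4 + U\right)$)
$O^{2}{\left(K{\left(X,u{\left(4 \right)} \right)},8 \right)} = \left(-48 - 96 + 4 \cdot 3 + 8 \cdot 3\right)^{2} = \left(-48 - 96 + 12 + 24\right)^{2} = \left(-108\right)^{2} = 11664$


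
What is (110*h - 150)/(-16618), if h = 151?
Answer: -8230/8309 ≈ -0.99049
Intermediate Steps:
(110*h - 150)/(-16618) = (110*151 - 150)/(-16618) = (16610 - 150)*(-1/16618) = 16460*(-1/16618) = -8230/8309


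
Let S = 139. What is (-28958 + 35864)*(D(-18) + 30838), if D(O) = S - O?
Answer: 214051470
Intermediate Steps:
D(O) = 139 - O
(-28958 + 35864)*(D(-18) + 30838) = (-28958 + 35864)*((139 - 1*(-18)) + 30838) = 6906*((139 + 18) + 30838) = 6906*(157 + 30838) = 6906*30995 = 214051470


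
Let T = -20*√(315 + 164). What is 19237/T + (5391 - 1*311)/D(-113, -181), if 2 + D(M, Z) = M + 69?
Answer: -2540/23 - 19237*√479/9580 ≈ -154.38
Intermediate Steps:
D(M, Z) = 67 + M (D(M, Z) = -2 + (M + 69) = -2 + (69 + M) = 67 + M)
T = -20*√479 ≈ -437.72
19237/T + (5391 - 1*311)/D(-113, -181) = 19237/((-20*√479)) + (5391 - 1*311)/(67 - 113) = 19237*(-√479/9580) + (5391 - 311)/(-46) = -19237*√479/9580 + 5080*(-1/46) = -19237*√479/9580 - 2540/23 = -2540/23 - 19237*√479/9580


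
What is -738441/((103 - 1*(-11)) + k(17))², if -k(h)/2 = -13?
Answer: -738441/19600 ≈ -37.676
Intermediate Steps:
k(h) = 26 (k(h) = -2*(-13) = 26)
-738441/((103 - 1*(-11)) + k(17))² = -738441/((103 - 1*(-11)) + 26)² = -738441/((103 + 11) + 26)² = -738441/(114 + 26)² = -738441/(140²) = -738441/19600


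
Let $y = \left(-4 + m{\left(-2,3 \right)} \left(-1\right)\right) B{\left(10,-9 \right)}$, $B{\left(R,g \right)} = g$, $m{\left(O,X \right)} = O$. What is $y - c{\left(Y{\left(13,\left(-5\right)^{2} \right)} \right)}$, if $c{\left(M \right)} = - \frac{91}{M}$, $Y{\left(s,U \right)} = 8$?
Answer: $\frac{235}{8} \approx 29.375$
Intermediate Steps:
$y = 18$ ($y = \left(-4 - -2\right) \left(-9\right) = \left(-4 + 2\right) \left(-9\right) = \left(-2\right) \left(-9\right) = 18$)
$y - c{\left(Y{\left(13,\left(-5\right)^{2} \right)} \right)} = 18 - - \frac{91}{8} = 18 + \frac{91}{8} = \frac{235}{8}$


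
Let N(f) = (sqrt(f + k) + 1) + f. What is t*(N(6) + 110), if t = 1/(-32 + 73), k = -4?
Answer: 117/41 + sqrt(2)/41 ≈ 2.8882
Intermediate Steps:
t = 1/41 ≈ 0.024390
N(f) = 1 + f + sqrt(-4 + f) (N(f) = (sqrt(f - 4) + 1) + f = (sqrt(-4 + f) + 1) + f = (1 + sqrt(-4 + f)) + f = 1 + f + sqrt(-4 + f))
t*(N(6) + 110) = ((1 + 6 + sqrt(-4 + 6)) + 110)/41 = ((1 + 6 + sqrt(2)) + 110)/41 = ((7 + sqrt(2)) + 110)/41 = (117 + sqrt(2))/41 = 117/41 + sqrt(2)/41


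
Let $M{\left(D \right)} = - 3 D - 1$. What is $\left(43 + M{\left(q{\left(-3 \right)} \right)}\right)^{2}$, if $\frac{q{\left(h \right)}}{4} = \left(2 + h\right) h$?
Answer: $36$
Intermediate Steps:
$q{\left(h \right)} = 4 h \left(2 + h\right)$ ($q{\left(h \right)} = 4 \left(2 + h\right) h = 4 h \left(2 + h\right)$)
$M{\left(D \right)} = -1 - 3 D$
$\left(43 + M{\left(q{\left(-3 \right)} \right)}\right)^{2} = \left(43 - \left(1 + 3 \cdot 4 \left(-3\right) \left(2 - 3\right)\right)\right)^{2} = \left(43 - \left(1 + 3 \cdot 4 \left(-3\right) \left(-1\right)\right)\right)^{2} = \left(43 - 37\right)^{2} = 6^{2} = 36$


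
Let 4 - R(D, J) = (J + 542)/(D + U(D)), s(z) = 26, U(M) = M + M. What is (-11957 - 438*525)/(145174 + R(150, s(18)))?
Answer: -54429075/32664766 ≈ -1.6663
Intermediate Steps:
U(M) = 2*M
R(D, J) = 4 - (542 + J)/(3*D) (R(D, J) = 4 - (J + 542)/(D + 2*D) = 4 - (542 + J)/(3*D))
(-11957 - 438*525)/(145174 + R(150, s(18))) = (-11957 - 438*525)/(145174 + (⅓)*(-542 - 1*26 + 12*150)/150) = (-11957 - 229950)/(145174 + (⅓)*(1/150)*(-542 - 26 + 1800)) = -241907/(145174 + (⅓)*(1/150)*1232) = -241907/(145174 + 616/225) = -241907/32664766/225 = -241907*225/32664766 = -54429075/32664766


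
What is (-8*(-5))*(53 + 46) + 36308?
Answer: 40268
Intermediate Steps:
(-8*(-5))*(53 + 46) + 36308 = 40*99 + 36308 = 3960 + 36308 = 40268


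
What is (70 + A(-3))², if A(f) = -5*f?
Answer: 7225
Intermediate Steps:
(70 + A(-3))² = (70 - 5*(-3))² = (70 + 15)² = 85² = 7225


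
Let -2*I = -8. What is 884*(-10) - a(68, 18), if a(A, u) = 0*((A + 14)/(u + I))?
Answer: -8840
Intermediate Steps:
I = 4 (I = -½*(-8) = 4)
a(A, u) = 0 (a(A, u) = 0*((A + 14)/(u + 4)) = 0*((14 + A)/(4 + u)) = 0)
884*(-10) - a(68, 18) = 884*(-10) - 1*0 = -8840 + 0 = -8840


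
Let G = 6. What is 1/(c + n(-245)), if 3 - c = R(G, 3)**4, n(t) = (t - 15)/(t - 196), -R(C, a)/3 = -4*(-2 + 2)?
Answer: 441/1583 ≈ 0.27858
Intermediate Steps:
R(C, a) = 0 (R(C, a) = -(-12)*(-2 + 2) = -(-12)*0 = -3*0 = 0)
n(t) = (-15 + t)/(-196 + t)
c = 3 (c = 3 - 1*0**4 = 3 - 1*0 = 3 + 0 = 3)
1/(c + n(-245)) = 1/(3 + (-15 - 245)/(-196 - 245)) = 1/(3 - 260/(-441)) = 1/(3 - 1/441*(-260)) = 1/(3 + 260/441) = 1/(1583/441) = 441/1583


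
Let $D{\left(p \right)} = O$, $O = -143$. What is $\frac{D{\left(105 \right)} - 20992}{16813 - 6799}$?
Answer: $- \frac{7045}{3338} \approx -2.1105$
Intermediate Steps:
$D{\left(p \right)} = -143$
$\frac{D{\left(105 \right)} - 20992}{16813 - 6799} = \frac{-143 - 20992}{16813 - 6799} = - \frac{21135}{10014} = \left(-21135\right) \frac{1}{10014} = - \frac{7045}{3338}$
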